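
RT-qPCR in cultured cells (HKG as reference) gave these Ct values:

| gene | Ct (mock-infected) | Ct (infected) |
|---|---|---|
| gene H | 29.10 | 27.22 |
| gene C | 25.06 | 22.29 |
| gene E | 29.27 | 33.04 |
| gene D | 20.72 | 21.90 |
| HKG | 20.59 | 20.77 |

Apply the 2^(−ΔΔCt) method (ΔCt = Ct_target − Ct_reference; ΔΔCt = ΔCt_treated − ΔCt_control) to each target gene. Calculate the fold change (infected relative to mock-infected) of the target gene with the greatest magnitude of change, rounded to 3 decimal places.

0.083

gene H: ΔΔCt = (27.22−20.77) − (29.10−20.59) = 6.45 − 8.51 = -2.06; fold change = 2^2.06 = 4.170
gene C: ΔΔCt = (22.29−20.77) − (25.06−20.59) = 1.52 − 4.47 = -2.95; fold change = 2^2.95 = 7.727
gene E: ΔΔCt = (33.04−20.77) − (29.27−20.59) = 12.27 − 8.68 = 3.59; fold change = 2^-3.59 = 0.083
gene D: ΔΔCt = (21.90−20.77) − (20.72−20.59) = 1.13 − 0.13 = 1.00; fold change = 2^-1.00 = 0.500
gene E has the largest |ΔΔCt| = 3.59.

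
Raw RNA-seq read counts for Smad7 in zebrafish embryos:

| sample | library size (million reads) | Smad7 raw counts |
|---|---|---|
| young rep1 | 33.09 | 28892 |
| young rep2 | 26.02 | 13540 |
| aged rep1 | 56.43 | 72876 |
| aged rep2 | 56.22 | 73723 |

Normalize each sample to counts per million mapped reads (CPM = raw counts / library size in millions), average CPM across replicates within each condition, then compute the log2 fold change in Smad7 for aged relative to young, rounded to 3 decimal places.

CPM(young rep1) = 28892 / 33.09 = 873.1339
CPM(young rep2) = 13540 / 26.02 = 520.3689
CPM(aged rep1) = 72876 / 56.43 = 1291.4407
CPM(aged rep2) = 73723 / 56.22 = 1311.3305
mean CPM(young) = 696.7514; mean CPM(aged) = 1301.3856
Fold change = 1301.3856 / 696.7514 = 1.86779
log2(1.86779) = 0.9013

0.901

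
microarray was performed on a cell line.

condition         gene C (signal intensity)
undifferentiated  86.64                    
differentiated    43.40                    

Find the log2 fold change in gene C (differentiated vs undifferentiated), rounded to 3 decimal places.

Fold change = 43.40 / 86.64 = 0.5009
log2(0.5009) = -0.9973

-0.997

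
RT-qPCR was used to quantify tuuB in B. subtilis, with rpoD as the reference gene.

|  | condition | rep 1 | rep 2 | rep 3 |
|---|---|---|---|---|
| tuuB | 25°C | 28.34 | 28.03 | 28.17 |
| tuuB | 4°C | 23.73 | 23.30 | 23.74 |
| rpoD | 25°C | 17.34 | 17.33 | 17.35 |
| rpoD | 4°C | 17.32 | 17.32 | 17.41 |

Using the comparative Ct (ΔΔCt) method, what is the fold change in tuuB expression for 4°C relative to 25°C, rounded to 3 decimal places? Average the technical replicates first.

24.251

Mean Ct: tuuB 25°C 28.180; tuuB 4°C 23.590; rpoD 25°C 17.340; rpoD 4°C 17.350
ΔCt(25°C) = 28.180 − 17.340 = 10.840
ΔCt(4°C) = 23.590 − 17.350 = 6.240
ΔΔCt = 6.240 − 10.840 = -4.600
Fold change = 2^(−(-4.600)) = 2^4.600 = 24.2515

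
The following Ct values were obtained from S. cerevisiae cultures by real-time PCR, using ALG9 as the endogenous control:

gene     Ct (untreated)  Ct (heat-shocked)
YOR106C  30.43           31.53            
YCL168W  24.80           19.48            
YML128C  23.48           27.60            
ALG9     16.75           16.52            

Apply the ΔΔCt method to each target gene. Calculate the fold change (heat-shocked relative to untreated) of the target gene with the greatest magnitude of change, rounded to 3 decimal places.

34.060

YOR106C: ΔΔCt = (31.53−16.52) − (30.43−16.75) = 15.01 − 13.68 = 1.33; fold change = 2^-1.33 = 0.398
YCL168W: ΔΔCt = (19.48−16.52) − (24.80−16.75) = 2.96 − 8.05 = -5.09; fold change = 2^5.09 = 34.060
YML128C: ΔΔCt = (27.60−16.52) − (23.48−16.75) = 11.08 − 6.73 = 4.35; fold change = 2^-4.35 = 0.049
YCL168W has the largest |ΔΔCt| = 5.09.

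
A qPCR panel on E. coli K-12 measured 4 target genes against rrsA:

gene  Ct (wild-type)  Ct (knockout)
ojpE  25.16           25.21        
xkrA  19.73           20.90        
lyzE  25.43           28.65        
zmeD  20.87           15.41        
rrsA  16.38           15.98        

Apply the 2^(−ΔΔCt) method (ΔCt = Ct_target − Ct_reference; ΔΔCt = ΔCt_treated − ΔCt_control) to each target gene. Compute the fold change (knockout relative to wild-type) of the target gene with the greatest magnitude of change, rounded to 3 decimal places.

33.359

ojpE: ΔΔCt = (25.21−15.98) − (25.16−16.38) = 9.23 − 8.78 = 0.45; fold change = 2^-0.45 = 0.732
xkrA: ΔΔCt = (20.90−15.98) − (19.73−16.38) = 4.92 − 3.35 = 1.57; fold change = 2^-1.57 = 0.337
lyzE: ΔΔCt = (28.65−15.98) − (25.43−16.38) = 12.67 − 9.05 = 3.62; fold change = 2^-3.62 = 0.081
zmeD: ΔΔCt = (15.41−15.98) − (20.87−16.38) = -0.57 − 4.49 = -5.06; fold change = 2^5.06 = 33.359
zmeD has the largest |ΔΔCt| = 5.06.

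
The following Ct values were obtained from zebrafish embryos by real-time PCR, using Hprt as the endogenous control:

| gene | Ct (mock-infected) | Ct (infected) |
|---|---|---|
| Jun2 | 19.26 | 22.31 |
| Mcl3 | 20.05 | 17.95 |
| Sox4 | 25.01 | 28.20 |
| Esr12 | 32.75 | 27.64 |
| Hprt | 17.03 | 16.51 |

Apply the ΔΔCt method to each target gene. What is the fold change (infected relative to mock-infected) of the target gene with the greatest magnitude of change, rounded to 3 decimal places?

24.084

Jun2: ΔΔCt = (22.31−16.51) − (19.26−17.03) = 5.80 − 2.23 = 3.57; fold change = 2^-3.57 = 0.084
Mcl3: ΔΔCt = (17.95−16.51) − (20.05−17.03) = 1.44 − 3.02 = -1.58; fold change = 2^1.58 = 2.990
Sox4: ΔΔCt = (28.20−16.51) − (25.01−17.03) = 11.69 − 7.98 = 3.71; fold change = 2^-3.71 = 0.076
Esr12: ΔΔCt = (27.64−16.51) − (32.75−17.03) = 11.13 − 15.72 = -4.59; fold change = 2^4.59 = 24.084
Esr12 has the largest |ΔΔCt| = 4.59.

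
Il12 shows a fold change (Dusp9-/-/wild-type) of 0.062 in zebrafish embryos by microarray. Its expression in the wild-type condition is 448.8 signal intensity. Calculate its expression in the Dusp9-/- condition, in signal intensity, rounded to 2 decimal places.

27.83

Dusp9-/- expression = 448.8 × 0.062 = 27.83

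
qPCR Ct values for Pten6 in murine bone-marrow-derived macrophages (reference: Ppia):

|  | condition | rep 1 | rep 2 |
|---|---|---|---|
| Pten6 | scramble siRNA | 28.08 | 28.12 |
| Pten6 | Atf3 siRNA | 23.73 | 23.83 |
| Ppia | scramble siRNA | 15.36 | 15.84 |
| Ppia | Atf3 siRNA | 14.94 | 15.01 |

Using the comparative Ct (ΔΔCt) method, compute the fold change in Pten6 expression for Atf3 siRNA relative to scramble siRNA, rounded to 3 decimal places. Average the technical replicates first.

Mean Ct: Pten6 scramble siRNA 28.100; Pten6 Atf3 siRNA 23.780; Ppia scramble siRNA 15.600; Ppia Atf3 siRNA 14.975
ΔCt(scramble siRNA) = 28.100 − 15.600 = 12.500
ΔCt(Atf3 siRNA) = 23.780 − 14.975 = 8.805
ΔΔCt = 8.805 − 12.500 = -3.695
Fold change = 2^(−(-3.695)) = 2^3.695 = 12.9511

12.951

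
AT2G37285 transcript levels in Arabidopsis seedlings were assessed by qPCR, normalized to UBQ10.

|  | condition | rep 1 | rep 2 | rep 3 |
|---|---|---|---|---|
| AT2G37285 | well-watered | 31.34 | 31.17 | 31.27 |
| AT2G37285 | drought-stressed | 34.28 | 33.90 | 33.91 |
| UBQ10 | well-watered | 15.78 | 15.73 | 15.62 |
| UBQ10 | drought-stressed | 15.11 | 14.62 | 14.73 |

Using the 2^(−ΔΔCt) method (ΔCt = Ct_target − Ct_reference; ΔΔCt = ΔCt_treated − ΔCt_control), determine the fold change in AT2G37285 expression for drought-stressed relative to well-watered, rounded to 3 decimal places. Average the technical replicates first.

0.079

Mean Ct: AT2G37285 well-watered 31.260; AT2G37285 drought-stressed 34.030; UBQ10 well-watered 15.710; UBQ10 drought-stressed 14.820
ΔCt(well-watered) = 31.260 − 15.710 = 15.550
ΔCt(drought-stressed) = 34.030 − 14.820 = 19.210
ΔΔCt = 19.210 − 15.550 = 3.660
Fold change = 2^(−3.660) = 0.0791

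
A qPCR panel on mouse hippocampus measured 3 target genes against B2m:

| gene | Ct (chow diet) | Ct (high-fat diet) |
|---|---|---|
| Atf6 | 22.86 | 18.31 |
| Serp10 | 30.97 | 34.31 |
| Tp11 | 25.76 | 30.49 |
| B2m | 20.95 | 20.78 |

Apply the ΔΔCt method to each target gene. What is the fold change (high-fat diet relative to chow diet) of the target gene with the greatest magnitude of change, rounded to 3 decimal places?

0.033

Atf6: ΔΔCt = (18.31−20.78) − (22.86−20.95) = -2.47 − 1.91 = -4.38; fold change = 2^4.38 = 20.821
Serp10: ΔΔCt = (34.31−20.78) − (30.97−20.95) = 13.53 − 10.02 = 3.51; fold change = 2^-3.51 = 0.088
Tp11: ΔΔCt = (30.49−20.78) − (25.76−20.95) = 9.71 − 4.81 = 4.90; fold change = 2^-4.90 = 0.033
Tp11 has the largest |ΔΔCt| = 4.90.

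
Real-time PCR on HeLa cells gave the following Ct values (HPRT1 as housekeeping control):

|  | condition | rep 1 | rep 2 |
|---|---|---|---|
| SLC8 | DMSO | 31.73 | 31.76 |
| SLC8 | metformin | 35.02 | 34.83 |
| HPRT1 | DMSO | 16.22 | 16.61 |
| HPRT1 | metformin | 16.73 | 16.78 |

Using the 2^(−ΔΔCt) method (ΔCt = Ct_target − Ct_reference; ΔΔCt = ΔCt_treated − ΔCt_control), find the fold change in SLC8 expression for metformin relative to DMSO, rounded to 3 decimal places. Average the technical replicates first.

Mean Ct: SLC8 DMSO 31.745; SLC8 metformin 34.925; HPRT1 DMSO 16.415; HPRT1 metformin 16.755
ΔCt(DMSO) = 31.745 − 16.415 = 15.330
ΔCt(metformin) = 34.925 − 16.755 = 18.170
ΔΔCt = 18.170 − 15.330 = 2.840
Fold change = 2^(−2.840) = 0.1397

0.140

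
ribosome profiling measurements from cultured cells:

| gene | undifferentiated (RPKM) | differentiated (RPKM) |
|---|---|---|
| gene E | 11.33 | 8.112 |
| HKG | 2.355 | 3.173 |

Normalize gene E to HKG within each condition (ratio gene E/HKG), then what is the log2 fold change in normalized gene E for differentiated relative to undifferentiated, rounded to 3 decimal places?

-0.912

gene E/HKG (undifferentiated) = 11.33 / 2.355 = 4.811
gene E/HKG (differentiated) = 8.112 / 3.173 = 2.5566
Fold change = 2.5566 / 4.811 = 0.5314
log2(0.5314) = -0.9121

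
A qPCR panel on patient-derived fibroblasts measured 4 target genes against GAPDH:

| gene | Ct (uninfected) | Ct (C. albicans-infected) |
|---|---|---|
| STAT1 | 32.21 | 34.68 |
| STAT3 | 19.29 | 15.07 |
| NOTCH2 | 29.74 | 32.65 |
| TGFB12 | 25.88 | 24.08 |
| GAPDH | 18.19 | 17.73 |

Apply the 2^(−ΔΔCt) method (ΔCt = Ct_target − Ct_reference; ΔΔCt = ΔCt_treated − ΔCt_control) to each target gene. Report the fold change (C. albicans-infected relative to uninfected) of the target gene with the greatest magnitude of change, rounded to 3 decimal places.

13.548

STAT1: ΔΔCt = (34.68−17.73) − (32.21−18.19) = 16.95 − 14.02 = 2.93; fold change = 2^-2.93 = 0.131
STAT3: ΔΔCt = (15.07−17.73) − (19.29−18.19) = -2.66 − 1.10 = -3.76; fold change = 2^3.76 = 13.548
NOTCH2: ΔΔCt = (32.65−17.73) − (29.74−18.19) = 14.92 − 11.55 = 3.37; fold change = 2^-3.37 = 0.097
TGFB12: ΔΔCt = (24.08−17.73) − (25.88−18.19) = 6.35 − 7.69 = -1.34; fold change = 2^1.34 = 2.532
STAT3 has the largest |ΔΔCt| = 3.76.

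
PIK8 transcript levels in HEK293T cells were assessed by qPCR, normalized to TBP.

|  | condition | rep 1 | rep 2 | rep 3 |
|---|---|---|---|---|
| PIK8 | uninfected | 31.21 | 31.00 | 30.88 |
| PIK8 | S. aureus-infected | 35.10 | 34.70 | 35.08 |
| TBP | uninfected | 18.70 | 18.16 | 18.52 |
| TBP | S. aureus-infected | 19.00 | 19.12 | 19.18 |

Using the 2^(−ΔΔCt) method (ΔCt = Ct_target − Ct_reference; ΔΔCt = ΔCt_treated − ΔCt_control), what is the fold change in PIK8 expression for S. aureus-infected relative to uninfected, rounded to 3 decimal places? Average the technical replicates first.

Mean Ct: PIK8 uninfected 31.030; PIK8 S. aureus-infected 34.960; TBP uninfected 18.460; TBP S. aureus-infected 19.100
ΔCt(uninfected) = 31.030 − 18.460 = 12.570
ΔCt(S. aureus-infected) = 34.960 − 19.100 = 15.860
ΔΔCt = 15.860 − 12.570 = 3.290
Fold change = 2^(−3.290) = 0.1022

0.102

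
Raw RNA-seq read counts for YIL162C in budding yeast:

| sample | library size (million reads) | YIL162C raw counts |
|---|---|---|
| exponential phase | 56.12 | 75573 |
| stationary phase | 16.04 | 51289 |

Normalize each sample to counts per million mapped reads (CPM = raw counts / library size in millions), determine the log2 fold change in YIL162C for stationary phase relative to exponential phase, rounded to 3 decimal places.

1.248

CPM(exponential phase) = 75573 / 56.12 = 1346.6322
CPM(stationary phase) = 51289 / 16.04 = 3197.5686
Fold change = 3197.5686 / 1346.6322 = 2.37449
log2(2.37449) = 1.2476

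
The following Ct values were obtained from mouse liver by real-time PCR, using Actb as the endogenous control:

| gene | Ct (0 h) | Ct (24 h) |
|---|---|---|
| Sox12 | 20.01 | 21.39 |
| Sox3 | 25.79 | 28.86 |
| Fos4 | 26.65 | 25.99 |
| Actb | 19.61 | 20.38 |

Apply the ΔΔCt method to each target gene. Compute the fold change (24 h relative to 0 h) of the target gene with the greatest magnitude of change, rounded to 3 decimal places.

Sox12: ΔΔCt = (21.39−20.38) − (20.01−19.61) = 1.01 − 0.40 = 0.61; fold change = 2^-0.61 = 0.655
Sox3: ΔΔCt = (28.86−20.38) − (25.79−19.61) = 8.48 − 6.18 = 2.30; fold change = 2^-2.30 = 0.203
Fos4: ΔΔCt = (25.99−20.38) − (26.65−19.61) = 5.61 − 7.04 = -1.43; fold change = 2^1.43 = 2.694
Sox3 has the largest |ΔΔCt| = 2.30.

0.203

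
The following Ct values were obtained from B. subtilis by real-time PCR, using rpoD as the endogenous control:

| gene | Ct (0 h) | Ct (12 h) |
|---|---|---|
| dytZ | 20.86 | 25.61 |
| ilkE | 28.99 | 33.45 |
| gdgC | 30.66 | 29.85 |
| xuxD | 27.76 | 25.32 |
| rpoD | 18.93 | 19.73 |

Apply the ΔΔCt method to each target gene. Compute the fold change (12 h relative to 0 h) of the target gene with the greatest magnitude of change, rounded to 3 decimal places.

0.065

dytZ: ΔΔCt = (25.61−19.73) − (20.86−18.93) = 5.88 − 1.93 = 3.95; fold change = 2^-3.95 = 0.065
ilkE: ΔΔCt = (33.45−19.73) − (28.99−18.93) = 13.72 − 10.06 = 3.66; fold change = 2^-3.66 = 0.079
gdgC: ΔΔCt = (29.85−19.73) − (30.66−18.93) = 10.12 − 11.73 = -1.61; fold change = 2^1.61 = 3.053
xuxD: ΔΔCt = (25.32−19.73) − (27.76−18.93) = 5.59 − 8.83 = -3.24; fold change = 2^3.24 = 9.448
dytZ has the largest |ΔΔCt| = 3.95.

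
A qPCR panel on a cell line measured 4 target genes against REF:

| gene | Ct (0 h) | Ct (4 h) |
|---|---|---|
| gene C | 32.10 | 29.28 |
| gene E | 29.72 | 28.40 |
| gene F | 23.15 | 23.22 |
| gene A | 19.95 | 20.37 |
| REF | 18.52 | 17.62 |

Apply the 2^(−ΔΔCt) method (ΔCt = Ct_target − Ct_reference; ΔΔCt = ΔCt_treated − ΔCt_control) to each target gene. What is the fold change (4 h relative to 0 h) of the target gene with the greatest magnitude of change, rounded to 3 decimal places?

3.784

gene C: ΔΔCt = (29.28−17.62) − (32.10−18.52) = 11.66 − 13.58 = -1.92; fold change = 2^1.92 = 3.784
gene E: ΔΔCt = (28.40−17.62) − (29.72−18.52) = 10.78 − 11.20 = -0.42; fold change = 2^0.42 = 1.338
gene F: ΔΔCt = (23.22−17.62) − (23.15−18.52) = 5.60 − 4.63 = 0.97; fold change = 2^-0.97 = 0.511
gene A: ΔΔCt = (20.37−17.62) − (19.95−18.52) = 2.75 − 1.43 = 1.32; fold change = 2^-1.32 = 0.401
gene C has the largest |ΔΔCt| = 1.92.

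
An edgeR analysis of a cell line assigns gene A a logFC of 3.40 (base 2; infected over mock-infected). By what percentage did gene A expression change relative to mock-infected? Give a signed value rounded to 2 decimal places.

955.61%

Fold change = 2^(3.40) = 10.5561
Percent change = (FC − 1) × 100% = (10.5561 − 1) × 100 = 955.61%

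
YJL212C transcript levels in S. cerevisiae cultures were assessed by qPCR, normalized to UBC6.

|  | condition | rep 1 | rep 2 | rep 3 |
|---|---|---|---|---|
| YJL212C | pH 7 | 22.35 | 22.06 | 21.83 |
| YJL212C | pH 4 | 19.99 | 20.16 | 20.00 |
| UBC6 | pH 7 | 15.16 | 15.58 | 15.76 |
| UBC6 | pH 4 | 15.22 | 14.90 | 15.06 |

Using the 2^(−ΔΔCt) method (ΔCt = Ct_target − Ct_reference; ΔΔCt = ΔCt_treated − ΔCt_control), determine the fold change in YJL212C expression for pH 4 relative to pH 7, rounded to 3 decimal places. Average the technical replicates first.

3.010

Mean Ct: YJL212C pH 7 22.080; YJL212C pH 4 20.050; UBC6 pH 7 15.500; UBC6 pH 4 15.060
ΔCt(pH 7) = 22.080 − 15.500 = 6.580
ΔCt(pH 4) = 20.050 − 15.060 = 4.990
ΔΔCt = 4.990 − 6.580 = -1.590
Fold change = 2^(−(-1.590)) = 2^1.590 = 3.0105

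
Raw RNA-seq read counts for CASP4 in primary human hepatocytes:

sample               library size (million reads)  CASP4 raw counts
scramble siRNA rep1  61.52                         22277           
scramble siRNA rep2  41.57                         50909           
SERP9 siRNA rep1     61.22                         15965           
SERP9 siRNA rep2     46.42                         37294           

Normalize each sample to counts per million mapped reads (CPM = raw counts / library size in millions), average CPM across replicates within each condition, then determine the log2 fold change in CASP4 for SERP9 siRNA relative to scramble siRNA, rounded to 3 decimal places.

-0.576

CPM(scramble siRNA rep1) = 22277 / 61.52 = 362.1099
CPM(scramble siRNA rep2) = 50909 / 41.57 = 1224.6572
CPM(SERP9 siRNA rep1) = 15965 / 61.22 = 260.7808
CPM(SERP9 siRNA rep2) = 37294 / 46.42 = 803.4037
mean CPM(scramble siRNA) = 793.3835; mean CPM(SERP9 siRNA) = 532.0922
Fold change = 532.0922 / 793.3835 = 0.67066
log2(0.67066) = -0.5763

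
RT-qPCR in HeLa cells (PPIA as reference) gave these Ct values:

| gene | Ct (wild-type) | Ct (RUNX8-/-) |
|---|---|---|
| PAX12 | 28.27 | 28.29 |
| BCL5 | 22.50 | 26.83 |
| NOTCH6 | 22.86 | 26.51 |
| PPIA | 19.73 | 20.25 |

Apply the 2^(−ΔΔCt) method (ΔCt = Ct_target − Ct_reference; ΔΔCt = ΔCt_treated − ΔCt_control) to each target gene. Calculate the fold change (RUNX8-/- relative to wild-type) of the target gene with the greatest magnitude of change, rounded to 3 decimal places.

PAX12: ΔΔCt = (28.29−20.25) − (28.27−19.73) = 8.04 − 8.54 = -0.50; fold change = 2^0.50 = 1.414
BCL5: ΔΔCt = (26.83−20.25) − (22.50−19.73) = 6.58 − 2.77 = 3.81; fold change = 2^-3.81 = 0.071
NOTCH6: ΔΔCt = (26.51−20.25) − (22.86−19.73) = 6.26 − 3.13 = 3.13; fold change = 2^-3.13 = 0.114
BCL5 has the largest |ΔΔCt| = 3.81.

0.071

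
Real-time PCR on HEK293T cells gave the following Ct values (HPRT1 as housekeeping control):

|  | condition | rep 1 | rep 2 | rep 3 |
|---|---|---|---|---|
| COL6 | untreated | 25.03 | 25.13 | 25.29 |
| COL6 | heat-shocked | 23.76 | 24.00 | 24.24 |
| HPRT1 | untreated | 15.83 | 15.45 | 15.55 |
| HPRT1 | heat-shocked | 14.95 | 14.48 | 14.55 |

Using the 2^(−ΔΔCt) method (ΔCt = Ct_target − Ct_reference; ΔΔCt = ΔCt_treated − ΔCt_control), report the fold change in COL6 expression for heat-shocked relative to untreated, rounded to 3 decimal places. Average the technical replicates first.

Mean Ct: COL6 untreated 25.150; COL6 heat-shocked 24.000; HPRT1 untreated 15.610; HPRT1 heat-shocked 14.660
ΔCt(untreated) = 25.150 − 15.610 = 9.540
ΔCt(heat-shocked) = 24.000 − 14.660 = 9.340
ΔΔCt = 9.340 − 9.540 = -0.200
Fold change = 2^(−(-0.200)) = 2^0.200 = 1.1487

1.149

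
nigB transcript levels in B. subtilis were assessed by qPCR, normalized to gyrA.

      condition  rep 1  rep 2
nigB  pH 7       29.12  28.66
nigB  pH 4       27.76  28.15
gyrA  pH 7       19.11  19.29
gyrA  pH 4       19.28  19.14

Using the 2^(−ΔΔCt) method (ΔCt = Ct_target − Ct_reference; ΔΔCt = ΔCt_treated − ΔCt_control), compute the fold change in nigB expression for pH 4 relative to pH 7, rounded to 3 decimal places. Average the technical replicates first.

1.925

Mean Ct: nigB pH 7 28.890; nigB pH 4 27.955; gyrA pH 7 19.200; gyrA pH 4 19.210
ΔCt(pH 7) = 28.890 − 19.200 = 9.690
ΔCt(pH 4) = 27.955 − 19.210 = 8.745
ΔΔCt = 8.745 − 9.690 = -0.945
Fold change = 2^(−(-0.945)) = 2^0.945 = 1.9252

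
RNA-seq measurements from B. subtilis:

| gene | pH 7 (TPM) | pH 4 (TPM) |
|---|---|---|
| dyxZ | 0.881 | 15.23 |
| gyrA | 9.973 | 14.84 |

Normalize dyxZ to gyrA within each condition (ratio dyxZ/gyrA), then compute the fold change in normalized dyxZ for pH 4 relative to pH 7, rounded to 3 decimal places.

dyxZ/gyrA (pH 7) = 0.881 / 9.973 = 0.088339
dyxZ/gyrA (pH 4) = 15.23 / 14.84 = 1.0263
Fold change = 1.0263 / 0.088339 = 11.6176

11.618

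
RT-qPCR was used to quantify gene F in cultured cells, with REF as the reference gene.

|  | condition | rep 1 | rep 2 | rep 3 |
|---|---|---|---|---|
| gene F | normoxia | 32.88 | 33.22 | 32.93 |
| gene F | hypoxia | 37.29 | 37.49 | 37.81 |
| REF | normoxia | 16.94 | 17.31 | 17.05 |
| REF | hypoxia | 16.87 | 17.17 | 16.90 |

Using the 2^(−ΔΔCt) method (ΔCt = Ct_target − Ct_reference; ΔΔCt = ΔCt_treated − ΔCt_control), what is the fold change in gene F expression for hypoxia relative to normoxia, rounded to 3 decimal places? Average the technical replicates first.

0.040

Mean Ct: gene F normoxia 33.010; gene F hypoxia 37.530; REF normoxia 17.100; REF hypoxia 16.980
ΔCt(normoxia) = 33.010 − 17.100 = 15.910
ΔCt(hypoxia) = 37.530 − 16.980 = 20.550
ΔΔCt = 20.550 − 15.910 = 4.640
Fold change = 2^(−4.640) = 0.0401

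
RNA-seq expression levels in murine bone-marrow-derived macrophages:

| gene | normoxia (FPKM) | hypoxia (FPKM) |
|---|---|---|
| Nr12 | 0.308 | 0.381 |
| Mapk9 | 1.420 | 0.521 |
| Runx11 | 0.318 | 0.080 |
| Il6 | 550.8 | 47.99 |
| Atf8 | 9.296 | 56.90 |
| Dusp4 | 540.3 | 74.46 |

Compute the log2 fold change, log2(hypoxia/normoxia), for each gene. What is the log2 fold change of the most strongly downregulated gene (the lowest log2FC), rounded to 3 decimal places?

-3.521

log2(0.381/0.308) = 0.307  (Nr12)
log2(0.521/1.420) = -1.447  (Mapk9)
log2(0.080/0.318) = -1.991  (Runx11)
log2(47.99/550.8) = -3.521  (Il6)
log2(56.90/9.296) = 2.614  (Atf8)
log2(74.46/540.3) = -2.859  (Dusp4)
Il6 is most strongly downregulated.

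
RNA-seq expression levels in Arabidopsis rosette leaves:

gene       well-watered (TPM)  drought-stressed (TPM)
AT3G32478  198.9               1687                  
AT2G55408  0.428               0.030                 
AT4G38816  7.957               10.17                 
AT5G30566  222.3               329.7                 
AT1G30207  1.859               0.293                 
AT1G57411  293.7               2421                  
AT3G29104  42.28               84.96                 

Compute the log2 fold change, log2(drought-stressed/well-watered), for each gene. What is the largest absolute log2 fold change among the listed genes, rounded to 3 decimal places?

3.835

log2(1687/198.9) = 3.084  (AT3G32478)
log2(0.030/0.428) = -3.835  (AT2G55408)
log2(10.17/7.957) = 0.354  (AT4G38816)
log2(329.7/222.3) = 0.569  (AT5G30566)
log2(0.293/1.859) = -2.666  (AT1G30207)
log2(2421/293.7) = 3.043  (AT1G57411)
log2(84.96/42.28) = 1.007  (AT3G29104)
The largest magnitude belongs to AT2G55408.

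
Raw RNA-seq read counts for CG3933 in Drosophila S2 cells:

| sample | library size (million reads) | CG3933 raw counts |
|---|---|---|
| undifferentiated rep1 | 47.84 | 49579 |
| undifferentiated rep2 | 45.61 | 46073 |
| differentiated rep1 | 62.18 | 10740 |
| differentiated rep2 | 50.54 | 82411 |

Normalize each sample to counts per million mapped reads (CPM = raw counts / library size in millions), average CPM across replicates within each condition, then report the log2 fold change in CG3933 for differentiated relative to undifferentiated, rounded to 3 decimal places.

-0.182

CPM(undifferentiated rep1) = 49579 / 47.84 = 1036.3503
CPM(undifferentiated rep2) = 46073 / 45.61 = 1010.1513
CPM(differentiated rep1) = 10740 / 62.18 = 172.7243
CPM(differentiated rep2) = 82411 / 50.54 = 1630.6094
mean CPM(undifferentiated) = 1023.2508; mean CPM(differentiated) = 901.6669
Fold change = 901.6669 / 1023.2508 = 0.88118
log2(0.88118) = -0.1825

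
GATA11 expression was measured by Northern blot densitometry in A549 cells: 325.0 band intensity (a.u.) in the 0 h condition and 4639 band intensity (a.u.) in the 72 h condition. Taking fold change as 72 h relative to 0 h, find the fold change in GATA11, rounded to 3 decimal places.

Fold change = 4639 / 325.0 = 14.2738
GATA11 is upregulated.

14.274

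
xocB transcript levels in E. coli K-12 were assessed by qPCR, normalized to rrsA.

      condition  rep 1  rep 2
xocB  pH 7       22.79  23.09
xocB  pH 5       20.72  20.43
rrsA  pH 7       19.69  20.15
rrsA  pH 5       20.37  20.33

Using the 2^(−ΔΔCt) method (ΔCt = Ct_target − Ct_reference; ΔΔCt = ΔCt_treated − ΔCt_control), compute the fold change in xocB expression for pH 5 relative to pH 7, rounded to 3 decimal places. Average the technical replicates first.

6.940

Mean Ct: xocB pH 7 22.940; xocB pH 5 20.575; rrsA pH 7 19.920; rrsA pH 5 20.350
ΔCt(pH 7) = 22.940 − 19.920 = 3.020
ΔCt(pH 5) = 20.575 − 20.350 = 0.225
ΔΔCt = 0.225 − 3.020 = -2.795
Fold change = 2^(−(-2.795)) = 2^2.795 = 6.9403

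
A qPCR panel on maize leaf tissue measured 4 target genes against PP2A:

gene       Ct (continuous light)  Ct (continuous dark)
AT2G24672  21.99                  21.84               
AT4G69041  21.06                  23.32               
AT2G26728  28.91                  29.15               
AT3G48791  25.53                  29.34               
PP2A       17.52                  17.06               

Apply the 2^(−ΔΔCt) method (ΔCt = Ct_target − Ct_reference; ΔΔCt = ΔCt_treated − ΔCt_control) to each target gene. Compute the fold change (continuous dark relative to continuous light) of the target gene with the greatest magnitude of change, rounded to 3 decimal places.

AT2G24672: ΔΔCt = (21.84−17.06) − (21.99−17.52) = 4.78 − 4.47 = 0.31; fold change = 2^-0.31 = 0.807
AT4G69041: ΔΔCt = (23.32−17.06) − (21.06−17.52) = 6.26 − 3.54 = 2.72; fold change = 2^-2.72 = 0.152
AT2G26728: ΔΔCt = (29.15−17.06) − (28.91−17.52) = 12.09 − 11.39 = 0.70; fold change = 2^-0.70 = 0.616
AT3G48791: ΔΔCt = (29.34−17.06) − (25.53−17.52) = 12.28 − 8.01 = 4.27; fold change = 2^-4.27 = 0.052
AT3G48791 has the largest |ΔΔCt| = 4.27.

0.052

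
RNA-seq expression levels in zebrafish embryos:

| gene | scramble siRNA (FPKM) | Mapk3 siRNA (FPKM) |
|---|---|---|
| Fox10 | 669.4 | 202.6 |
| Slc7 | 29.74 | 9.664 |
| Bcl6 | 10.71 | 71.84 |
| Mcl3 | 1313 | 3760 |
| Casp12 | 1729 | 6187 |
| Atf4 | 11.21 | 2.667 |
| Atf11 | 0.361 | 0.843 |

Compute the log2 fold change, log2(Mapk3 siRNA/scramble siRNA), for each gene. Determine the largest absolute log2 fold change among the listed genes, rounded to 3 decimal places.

2.746

log2(202.6/669.4) = -1.724  (Fox10)
log2(9.664/29.74) = -1.622  (Slc7)
log2(71.84/10.71) = 2.746  (Bcl6)
log2(3760/1313) = 1.518  (Mcl3)
log2(6187/1729) = 1.839  (Casp12)
log2(2.667/11.21) = -2.071  (Atf4)
log2(0.843/0.361) = 1.224  (Atf11)
The largest magnitude belongs to Bcl6.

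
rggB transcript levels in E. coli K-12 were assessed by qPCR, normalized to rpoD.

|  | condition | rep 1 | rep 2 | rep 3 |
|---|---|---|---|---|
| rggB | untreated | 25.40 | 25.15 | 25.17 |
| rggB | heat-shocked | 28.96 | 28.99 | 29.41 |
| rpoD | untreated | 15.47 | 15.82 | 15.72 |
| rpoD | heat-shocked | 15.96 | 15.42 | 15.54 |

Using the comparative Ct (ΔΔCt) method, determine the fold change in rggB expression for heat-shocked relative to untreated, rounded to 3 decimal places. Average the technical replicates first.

Mean Ct: rggB untreated 25.240; rggB heat-shocked 29.120; rpoD untreated 15.670; rpoD heat-shocked 15.640
ΔCt(untreated) = 25.240 − 15.670 = 9.570
ΔCt(heat-shocked) = 29.120 − 15.640 = 13.480
ΔΔCt = 13.480 − 9.570 = 3.910
Fold change = 2^(−3.910) = 0.0665

0.067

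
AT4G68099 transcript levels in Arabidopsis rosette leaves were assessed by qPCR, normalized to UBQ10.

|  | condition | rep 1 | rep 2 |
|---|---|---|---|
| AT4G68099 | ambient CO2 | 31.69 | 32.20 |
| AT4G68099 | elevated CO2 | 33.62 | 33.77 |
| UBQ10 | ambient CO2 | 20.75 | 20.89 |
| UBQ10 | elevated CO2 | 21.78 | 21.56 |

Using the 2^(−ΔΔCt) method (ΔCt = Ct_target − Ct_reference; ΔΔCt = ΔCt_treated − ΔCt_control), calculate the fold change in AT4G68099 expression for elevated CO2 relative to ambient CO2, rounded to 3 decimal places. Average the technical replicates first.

Mean Ct: AT4G68099 ambient CO2 31.945; AT4G68099 elevated CO2 33.695; UBQ10 ambient CO2 20.820; UBQ10 elevated CO2 21.670
ΔCt(ambient CO2) = 31.945 − 20.820 = 11.125
ΔCt(elevated CO2) = 33.695 − 21.670 = 12.025
ΔΔCt = 12.025 − 11.125 = 0.900
Fold change = 2^(−0.900) = 0.5359

0.536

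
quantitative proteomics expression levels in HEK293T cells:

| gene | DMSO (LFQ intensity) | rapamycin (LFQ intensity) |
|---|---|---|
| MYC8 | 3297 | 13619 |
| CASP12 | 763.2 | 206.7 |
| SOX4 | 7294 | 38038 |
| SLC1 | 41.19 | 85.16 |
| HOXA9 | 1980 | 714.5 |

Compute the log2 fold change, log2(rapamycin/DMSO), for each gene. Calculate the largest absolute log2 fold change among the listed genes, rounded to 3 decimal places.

log2(13619/3297) = 2.046  (MYC8)
log2(206.7/763.2) = -1.885  (CASP12)
log2(38038/7294) = 2.383  (SOX4)
log2(85.16/41.19) = 1.048  (SLC1)
log2(714.5/1980) = -1.470  (HOXA9)
The largest magnitude belongs to SOX4.

2.383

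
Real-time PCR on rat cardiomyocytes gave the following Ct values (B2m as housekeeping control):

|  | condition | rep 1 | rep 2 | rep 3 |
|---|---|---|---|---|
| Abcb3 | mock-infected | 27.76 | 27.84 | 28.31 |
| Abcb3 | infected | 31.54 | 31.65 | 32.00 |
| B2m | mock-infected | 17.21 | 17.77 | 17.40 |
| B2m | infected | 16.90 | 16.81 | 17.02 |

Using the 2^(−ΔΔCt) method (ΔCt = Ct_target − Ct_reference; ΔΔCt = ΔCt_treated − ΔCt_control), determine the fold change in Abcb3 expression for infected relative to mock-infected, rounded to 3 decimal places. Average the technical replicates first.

Mean Ct: Abcb3 mock-infected 27.970; Abcb3 infected 31.730; B2m mock-infected 17.460; B2m infected 16.910
ΔCt(mock-infected) = 27.970 − 17.460 = 10.510
ΔCt(infected) = 31.730 − 16.910 = 14.820
ΔΔCt = 14.820 − 10.510 = 4.310
Fold change = 2^(−4.310) = 0.0504

0.050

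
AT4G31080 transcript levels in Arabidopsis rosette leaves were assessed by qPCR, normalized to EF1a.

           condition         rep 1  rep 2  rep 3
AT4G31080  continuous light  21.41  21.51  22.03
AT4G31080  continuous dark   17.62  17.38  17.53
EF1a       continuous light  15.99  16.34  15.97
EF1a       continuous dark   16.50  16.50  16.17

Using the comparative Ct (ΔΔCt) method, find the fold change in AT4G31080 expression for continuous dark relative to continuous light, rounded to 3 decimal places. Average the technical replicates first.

21.556

Mean Ct: AT4G31080 continuous light 21.650; AT4G31080 continuous dark 17.510; EF1a continuous light 16.100; EF1a continuous dark 16.390
ΔCt(continuous light) = 21.650 − 16.100 = 5.550
ΔCt(continuous dark) = 17.510 − 16.390 = 1.120
ΔΔCt = 1.120 − 5.550 = -4.430
Fold change = 2^(−(-4.430)) = 2^4.430 = 21.5557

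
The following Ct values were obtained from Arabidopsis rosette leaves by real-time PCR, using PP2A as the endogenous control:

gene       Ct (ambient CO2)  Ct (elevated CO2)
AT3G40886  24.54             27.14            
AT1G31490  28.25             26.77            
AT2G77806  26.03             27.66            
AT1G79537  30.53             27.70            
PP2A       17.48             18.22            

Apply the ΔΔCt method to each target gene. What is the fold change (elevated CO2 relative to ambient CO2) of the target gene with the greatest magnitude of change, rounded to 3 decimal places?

11.876

AT3G40886: ΔΔCt = (27.14−18.22) − (24.54−17.48) = 8.92 − 7.06 = 1.86; fold change = 2^-1.86 = 0.275
AT1G31490: ΔΔCt = (26.77−18.22) − (28.25−17.48) = 8.55 − 10.77 = -2.22; fold change = 2^2.22 = 4.659
AT2G77806: ΔΔCt = (27.66−18.22) − (26.03−17.48) = 9.44 − 8.55 = 0.89; fold change = 2^-0.89 = 0.540
AT1G79537: ΔΔCt = (27.70−18.22) − (30.53−17.48) = 9.48 − 13.05 = -3.57; fold change = 2^3.57 = 11.876
AT1G79537 has the largest |ΔΔCt| = 3.57.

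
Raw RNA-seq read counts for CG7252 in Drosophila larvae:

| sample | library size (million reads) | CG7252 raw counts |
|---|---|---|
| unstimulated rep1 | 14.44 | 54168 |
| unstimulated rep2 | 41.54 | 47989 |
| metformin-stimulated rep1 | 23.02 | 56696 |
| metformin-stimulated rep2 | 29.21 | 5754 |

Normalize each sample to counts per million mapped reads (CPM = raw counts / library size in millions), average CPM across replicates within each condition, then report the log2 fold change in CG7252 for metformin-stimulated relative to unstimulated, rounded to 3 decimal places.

-0.883

CPM(unstimulated rep1) = 54168 / 14.44 = 3751.2465
CPM(unstimulated rep2) = 47989 / 41.54 = 1155.2480
CPM(metformin-stimulated rep1) = 56696 / 23.02 = 2462.9018
CPM(metformin-stimulated rep2) = 5754 / 29.21 = 196.9873
mean CPM(unstimulated) = 2453.2472; mean CPM(metformin-stimulated) = 1329.9446
Fold change = 1329.9446 / 2453.2472 = 0.54212
log2(0.54212) = -0.8833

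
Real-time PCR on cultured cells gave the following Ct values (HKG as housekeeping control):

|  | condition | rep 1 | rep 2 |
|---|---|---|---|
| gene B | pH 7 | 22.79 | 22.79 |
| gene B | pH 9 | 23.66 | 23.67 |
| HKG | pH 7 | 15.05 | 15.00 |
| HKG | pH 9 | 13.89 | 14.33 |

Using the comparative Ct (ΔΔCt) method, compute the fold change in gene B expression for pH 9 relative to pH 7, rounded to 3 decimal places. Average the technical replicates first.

Mean Ct: gene B pH 7 22.790; gene B pH 9 23.665; HKG pH 7 15.025; HKG pH 9 14.110
ΔCt(pH 7) = 22.790 − 15.025 = 7.765
ΔCt(pH 9) = 23.665 − 14.110 = 9.555
ΔΔCt = 9.555 − 7.765 = 1.790
Fold change = 2^(−1.790) = 0.2892

0.289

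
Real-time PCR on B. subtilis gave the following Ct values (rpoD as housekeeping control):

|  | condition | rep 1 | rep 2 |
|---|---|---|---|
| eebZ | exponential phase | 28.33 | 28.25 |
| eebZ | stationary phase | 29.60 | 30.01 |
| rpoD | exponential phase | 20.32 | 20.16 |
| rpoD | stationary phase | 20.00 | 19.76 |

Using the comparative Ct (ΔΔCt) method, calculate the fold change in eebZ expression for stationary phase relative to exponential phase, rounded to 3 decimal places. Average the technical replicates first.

Mean Ct: eebZ exponential phase 28.290; eebZ stationary phase 29.805; rpoD exponential phase 20.240; rpoD stationary phase 19.880
ΔCt(exponential phase) = 28.290 − 20.240 = 8.050
ΔCt(stationary phase) = 29.805 − 19.880 = 9.925
ΔΔCt = 9.925 − 8.050 = 1.875
Fold change = 2^(−1.875) = 0.2726

0.273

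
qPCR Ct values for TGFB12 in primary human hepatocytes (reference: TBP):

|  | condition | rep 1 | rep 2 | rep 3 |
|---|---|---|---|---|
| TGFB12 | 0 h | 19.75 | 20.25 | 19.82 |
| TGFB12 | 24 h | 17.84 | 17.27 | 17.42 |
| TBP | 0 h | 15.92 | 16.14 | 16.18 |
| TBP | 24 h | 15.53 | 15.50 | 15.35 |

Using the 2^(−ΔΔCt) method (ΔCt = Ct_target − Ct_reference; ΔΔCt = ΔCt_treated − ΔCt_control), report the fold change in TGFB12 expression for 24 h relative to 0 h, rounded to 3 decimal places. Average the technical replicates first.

Mean Ct: TGFB12 0 h 19.940; TGFB12 24 h 17.510; TBP 0 h 16.080; TBP 24 h 15.460
ΔCt(0 h) = 19.940 − 16.080 = 3.860
ΔCt(24 h) = 17.510 − 15.460 = 2.050
ΔΔCt = 2.050 − 3.860 = -1.810
Fold change = 2^(−(-1.810)) = 2^1.810 = 3.5064

3.506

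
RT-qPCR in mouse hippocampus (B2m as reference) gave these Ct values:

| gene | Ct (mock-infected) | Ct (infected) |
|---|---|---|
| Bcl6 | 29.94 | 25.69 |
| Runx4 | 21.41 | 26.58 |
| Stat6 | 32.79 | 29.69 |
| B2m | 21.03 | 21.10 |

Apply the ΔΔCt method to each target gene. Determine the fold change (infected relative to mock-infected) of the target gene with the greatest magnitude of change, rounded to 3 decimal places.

Bcl6: ΔΔCt = (25.69−21.10) − (29.94−21.03) = 4.59 − 8.91 = -4.32; fold change = 2^4.32 = 19.973
Runx4: ΔΔCt = (26.58−21.10) − (21.41−21.03) = 5.48 − 0.38 = 5.10; fold change = 2^-5.10 = 0.029
Stat6: ΔΔCt = (29.69−21.10) − (32.79−21.03) = 8.59 − 11.76 = -3.17; fold change = 2^3.17 = 9.000
Runx4 has the largest |ΔΔCt| = 5.10.

0.029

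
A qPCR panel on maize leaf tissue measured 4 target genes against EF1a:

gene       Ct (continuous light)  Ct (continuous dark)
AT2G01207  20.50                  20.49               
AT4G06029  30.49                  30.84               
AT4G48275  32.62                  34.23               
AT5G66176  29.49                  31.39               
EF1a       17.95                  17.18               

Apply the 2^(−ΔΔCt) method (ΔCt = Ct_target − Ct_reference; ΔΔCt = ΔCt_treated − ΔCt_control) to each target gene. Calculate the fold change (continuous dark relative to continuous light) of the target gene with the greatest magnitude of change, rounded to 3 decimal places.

AT2G01207: ΔΔCt = (20.49−17.18) − (20.50−17.95) = 3.31 − 2.55 = 0.76; fold change = 2^-0.76 = 0.590
AT4G06029: ΔΔCt = (30.84−17.18) − (30.49−17.95) = 13.66 − 12.54 = 1.12; fold change = 2^-1.12 = 0.460
AT4G48275: ΔΔCt = (34.23−17.18) − (32.62−17.95) = 17.05 − 14.67 = 2.38; fold change = 2^-2.38 = 0.192
AT5G66176: ΔΔCt = (31.39−17.18) − (29.49−17.95) = 14.21 − 11.54 = 2.67; fold change = 2^-2.67 = 0.157
AT5G66176 has the largest |ΔΔCt| = 2.67.

0.157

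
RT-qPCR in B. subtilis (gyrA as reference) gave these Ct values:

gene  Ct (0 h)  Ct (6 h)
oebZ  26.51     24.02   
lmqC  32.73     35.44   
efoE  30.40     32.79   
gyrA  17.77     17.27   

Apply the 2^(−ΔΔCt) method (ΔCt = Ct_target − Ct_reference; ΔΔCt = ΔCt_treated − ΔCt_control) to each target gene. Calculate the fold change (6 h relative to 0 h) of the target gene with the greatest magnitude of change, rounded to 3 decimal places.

oebZ: ΔΔCt = (24.02−17.27) − (26.51−17.77) = 6.75 − 8.74 = -1.99; fold change = 2^1.99 = 3.972
lmqC: ΔΔCt = (35.44−17.27) − (32.73−17.77) = 18.17 − 14.96 = 3.21; fold change = 2^-3.21 = 0.108
efoE: ΔΔCt = (32.79−17.27) − (30.40−17.77) = 15.52 − 12.63 = 2.89; fold change = 2^-2.89 = 0.135
lmqC has the largest |ΔΔCt| = 3.21.

0.108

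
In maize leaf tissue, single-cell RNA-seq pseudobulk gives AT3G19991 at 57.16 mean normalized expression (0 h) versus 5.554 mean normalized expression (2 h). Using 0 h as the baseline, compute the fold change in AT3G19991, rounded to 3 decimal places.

0.097

Fold change = 5.554 / 57.16 = 0.0972
AT3G19991 is downregulated.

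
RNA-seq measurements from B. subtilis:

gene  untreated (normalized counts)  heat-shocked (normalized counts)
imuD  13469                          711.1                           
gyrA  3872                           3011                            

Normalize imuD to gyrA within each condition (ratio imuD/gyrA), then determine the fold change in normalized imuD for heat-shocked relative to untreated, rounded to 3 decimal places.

imuD/gyrA (untreated) = 13469 / 3872 = 3.4786
imuD/gyrA (heat-shocked) = 711.1 / 3011 = 0.23617
Fold change = 0.23617 / 3.4786 = 0.0679

0.068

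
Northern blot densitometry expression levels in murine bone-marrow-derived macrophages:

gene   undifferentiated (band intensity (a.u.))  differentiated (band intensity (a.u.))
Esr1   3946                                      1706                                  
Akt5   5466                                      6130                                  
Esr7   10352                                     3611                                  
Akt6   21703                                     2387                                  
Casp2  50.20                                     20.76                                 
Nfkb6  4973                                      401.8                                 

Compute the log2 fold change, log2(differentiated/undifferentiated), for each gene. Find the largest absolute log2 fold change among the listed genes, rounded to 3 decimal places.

log2(1706/3946) = -1.210  (Esr1)
log2(6130/5466) = 0.165  (Akt5)
log2(3611/10352) = -1.519  (Esr7)
log2(2387/21703) = -3.185  (Akt6)
log2(20.76/50.20) = -1.274  (Casp2)
log2(401.8/4973) = -3.630  (Nfkb6)
The largest magnitude belongs to Nfkb6.

3.630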